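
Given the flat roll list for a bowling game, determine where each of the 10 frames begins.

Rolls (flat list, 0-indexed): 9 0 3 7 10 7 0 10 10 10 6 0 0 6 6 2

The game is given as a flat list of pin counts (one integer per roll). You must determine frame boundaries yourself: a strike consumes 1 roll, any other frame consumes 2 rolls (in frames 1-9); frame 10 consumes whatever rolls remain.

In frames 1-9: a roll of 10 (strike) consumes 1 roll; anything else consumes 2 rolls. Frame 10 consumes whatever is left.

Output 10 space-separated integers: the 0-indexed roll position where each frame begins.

Answer: 0 2 4 5 7 8 9 10 12 14

Derivation:
Frame 1 starts at roll index 0: rolls=9,0 (sum=9), consumes 2 rolls
Frame 2 starts at roll index 2: rolls=3,7 (sum=10), consumes 2 rolls
Frame 3 starts at roll index 4: roll=10 (strike), consumes 1 roll
Frame 4 starts at roll index 5: rolls=7,0 (sum=7), consumes 2 rolls
Frame 5 starts at roll index 7: roll=10 (strike), consumes 1 roll
Frame 6 starts at roll index 8: roll=10 (strike), consumes 1 roll
Frame 7 starts at roll index 9: roll=10 (strike), consumes 1 roll
Frame 8 starts at roll index 10: rolls=6,0 (sum=6), consumes 2 rolls
Frame 9 starts at roll index 12: rolls=0,6 (sum=6), consumes 2 rolls
Frame 10 starts at roll index 14: 2 remaining rolls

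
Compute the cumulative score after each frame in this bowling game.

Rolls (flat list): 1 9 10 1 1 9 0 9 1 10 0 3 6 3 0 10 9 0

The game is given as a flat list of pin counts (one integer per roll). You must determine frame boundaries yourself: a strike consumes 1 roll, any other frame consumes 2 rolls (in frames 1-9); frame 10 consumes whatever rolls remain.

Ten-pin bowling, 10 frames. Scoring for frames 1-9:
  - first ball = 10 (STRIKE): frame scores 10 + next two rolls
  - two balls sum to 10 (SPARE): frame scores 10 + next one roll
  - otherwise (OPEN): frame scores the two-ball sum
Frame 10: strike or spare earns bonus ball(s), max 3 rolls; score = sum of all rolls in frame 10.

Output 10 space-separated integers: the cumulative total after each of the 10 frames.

Frame 1: SPARE (1+9=10). 10 + next roll (10) = 20. Cumulative: 20
Frame 2: STRIKE. 10 + next two rolls (1+1) = 12. Cumulative: 32
Frame 3: OPEN (1+1=2). Cumulative: 34
Frame 4: OPEN (9+0=9). Cumulative: 43
Frame 5: SPARE (9+1=10). 10 + next roll (10) = 20. Cumulative: 63
Frame 6: STRIKE. 10 + next two rolls (0+3) = 13. Cumulative: 76
Frame 7: OPEN (0+3=3). Cumulative: 79
Frame 8: OPEN (6+3=9). Cumulative: 88
Frame 9: SPARE (0+10=10). 10 + next roll (9) = 19. Cumulative: 107
Frame 10: OPEN. Sum of all frame-10 rolls (9+0) = 9. Cumulative: 116

Answer: 20 32 34 43 63 76 79 88 107 116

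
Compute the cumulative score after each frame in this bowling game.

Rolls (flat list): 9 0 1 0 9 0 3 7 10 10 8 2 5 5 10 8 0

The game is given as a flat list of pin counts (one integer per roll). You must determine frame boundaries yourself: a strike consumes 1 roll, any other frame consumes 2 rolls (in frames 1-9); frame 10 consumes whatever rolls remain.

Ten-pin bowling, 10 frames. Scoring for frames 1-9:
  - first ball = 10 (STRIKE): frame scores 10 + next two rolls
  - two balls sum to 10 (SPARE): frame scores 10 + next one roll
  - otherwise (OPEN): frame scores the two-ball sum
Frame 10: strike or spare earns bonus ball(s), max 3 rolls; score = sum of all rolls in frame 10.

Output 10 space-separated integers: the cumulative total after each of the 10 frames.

Answer: 9 10 19 39 67 87 102 122 140 148

Derivation:
Frame 1: OPEN (9+0=9). Cumulative: 9
Frame 2: OPEN (1+0=1). Cumulative: 10
Frame 3: OPEN (9+0=9). Cumulative: 19
Frame 4: SPARE (3+7=10). 10 + next roll (10) = 20. Cumulative: 39
Frame 5: STRIKE. 10 + next two rolls (10+8) = 28. Cumulative: 67
Frame 6: STRIKE. 10 + next two rolls (8+2) = 20. Cumulative: 87
Frame 7: SPARE (8+2=10). 10 + next roll (5) = 15. Cumulative: 102
Frame 8: SPARE (5+5=10). 10 + next roll (10) = 20. Cumulative: 122
Frame 9: STRIKE. 10 + next two rolls (8+0) = 18. Cumulative: 140
Frame 10: OPEN. Sum of all frame-10 rolls (8+0) = 8. Cumulative: 148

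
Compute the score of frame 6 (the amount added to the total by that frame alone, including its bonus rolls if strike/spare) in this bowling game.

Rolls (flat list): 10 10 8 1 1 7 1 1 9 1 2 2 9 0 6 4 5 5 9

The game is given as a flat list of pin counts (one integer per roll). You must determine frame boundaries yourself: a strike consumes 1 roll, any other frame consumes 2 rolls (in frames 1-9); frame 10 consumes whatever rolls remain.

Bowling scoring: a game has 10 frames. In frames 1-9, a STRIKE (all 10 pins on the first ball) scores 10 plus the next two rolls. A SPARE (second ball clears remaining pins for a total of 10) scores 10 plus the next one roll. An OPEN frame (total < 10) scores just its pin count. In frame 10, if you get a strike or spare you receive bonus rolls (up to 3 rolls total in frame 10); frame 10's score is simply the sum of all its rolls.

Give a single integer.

Frame 1: STRIKE. 10 + next two rolls (10+8) = 28. Cumulative: 28
Frame 2: STRIKE. 10 + next two rolls (8+1) = 19. Cumulative: 47
Frame 3: OPEN (8+1=9). Cumulative: 56
Frame 4: OPEN (1+7=8). Cumulative: 64
Frame 5: OPEN (1+1=2). Cumulative: 66
Frame 6: SPARE (9+1=10). 10 + next roll (2) = 12. Cumulative: 78
Frame 7: OPEN (2+2=4). Cumulative: 82
Frame 8: OPEN (9+0=9). Cumulative: 91

Answer: 12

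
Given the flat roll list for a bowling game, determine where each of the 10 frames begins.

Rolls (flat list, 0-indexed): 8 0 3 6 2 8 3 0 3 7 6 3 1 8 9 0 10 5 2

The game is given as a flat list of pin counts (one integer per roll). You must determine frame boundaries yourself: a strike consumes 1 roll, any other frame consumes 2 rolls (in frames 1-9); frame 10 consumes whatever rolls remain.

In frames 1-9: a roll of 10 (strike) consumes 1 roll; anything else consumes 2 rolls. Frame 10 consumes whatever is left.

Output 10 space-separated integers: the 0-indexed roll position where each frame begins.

Answer: 0 2 4 6 8 10 12 14 16 17

Derivation:
Frame 1 starts at roll index 0: rolls=8,0 (sum=8), consumes 2 rolls
Frame 2 starts at roll index 2: rolls=3,6 (sum=9), consumes 2 rolls
Frame 3 starts at roll index 4: rolls=2,8 (sum=10), consumes 2 rolls
Frame 4 starts at roll index 6: rolls=3,0 (sum=3), consumes 2 rolls
Frame 5 starts at roll index 8: rolls=3,7 (sum=10), consumes 2 rolls
Frame 6 starts at roll index 10: rolls=6,3 (sum=9), consumes 2 rolls
Frame 7 starts at roll index 12: rolls=1,8 (sum=9), consumes 2 rolls
Frame 8 starts at roll index 14: rolls=9,0 (sum=9), consumes 2 rolls
Frame 9 starts at roll index 16: roll=10 (strike), consumes 1 roll
Frame 10 starts at roll index 17: 2 remaining rolls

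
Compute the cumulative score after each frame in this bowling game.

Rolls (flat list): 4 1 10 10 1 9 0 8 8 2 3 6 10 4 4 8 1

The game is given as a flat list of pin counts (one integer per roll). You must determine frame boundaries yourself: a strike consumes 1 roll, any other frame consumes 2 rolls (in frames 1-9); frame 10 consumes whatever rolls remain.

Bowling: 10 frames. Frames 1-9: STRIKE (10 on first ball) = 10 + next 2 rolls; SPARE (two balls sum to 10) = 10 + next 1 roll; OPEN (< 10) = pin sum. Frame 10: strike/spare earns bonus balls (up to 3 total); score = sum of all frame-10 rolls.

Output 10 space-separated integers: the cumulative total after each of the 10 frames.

Frame 1: OPEN (4+1=5). Cumulative: 5
Frame 2: STRIKE. 10 + next two rolls (10+1) = 21. Cumulative: 26
Frame 3: STRIKE. 10 + next two rolls (1+9) = 20. Cumulative: 46
Frame 4: SPARE (1+9=10). 10 + next roll (0) = 10. Cumulative: 56
Frame 5: OPEN (0+8=8). Cumulative: 64
Frame 6: SPARE (8+2=10). 10 + next roll (3) = 13. Cumulative: 77
Frame 7: OPEN (3+6=9). Cumulative: 86
Frame 8: STRIKE. 10 + next two rolls (4+4) = 18. Cumulative: 104
Frame 9: OPEN (4+4=8). Cumulative: 112
Frame 10: OPEN. Sum of all frame-10 rolls (8+1) = 9. Cumulative: 121

Answer: 5 26 46 56 64 77 86 104 112 121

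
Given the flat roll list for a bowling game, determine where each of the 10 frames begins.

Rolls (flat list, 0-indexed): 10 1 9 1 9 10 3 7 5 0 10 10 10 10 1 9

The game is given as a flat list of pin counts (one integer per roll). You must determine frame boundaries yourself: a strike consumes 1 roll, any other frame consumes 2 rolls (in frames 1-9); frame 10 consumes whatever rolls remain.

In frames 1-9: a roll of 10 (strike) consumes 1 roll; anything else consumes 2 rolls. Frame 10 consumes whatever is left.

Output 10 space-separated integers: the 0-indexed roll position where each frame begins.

Frame 1 starts at roll index 0: roll=10 (strike), consumes 1 roll
Frame 2 starts at roll index 1: rolls=1,9 (sum=10), consumes 2 rolls
Frame 3 starts at roll index 3: rolls=1,9 (sum=10), consumes 2 rolls
Frame 4 starts at roll index 5: roll=10 (strike), consumes 1 roll
Frame 5 starts at roll index 6: rolls=3,7 (sum=10), consumes 2 rolls
Frame 6 starts at roll index 8: rolls=5,0 (sum=5), consumes 2 rolls
Frame 7 starts at roll index 10: roll=10 (strike), consumes 1 roll
Frame 8 starts at roll index 11: roll=10 (strike), consumes 1 roll
Frame 9 starts at roll index 12: roll=10 (strike), consumes 1 roll
Frame 10 starts at roll index 13: 3 remaining rolls

Answer: 0 1 3 5 6 8 10 11 12 13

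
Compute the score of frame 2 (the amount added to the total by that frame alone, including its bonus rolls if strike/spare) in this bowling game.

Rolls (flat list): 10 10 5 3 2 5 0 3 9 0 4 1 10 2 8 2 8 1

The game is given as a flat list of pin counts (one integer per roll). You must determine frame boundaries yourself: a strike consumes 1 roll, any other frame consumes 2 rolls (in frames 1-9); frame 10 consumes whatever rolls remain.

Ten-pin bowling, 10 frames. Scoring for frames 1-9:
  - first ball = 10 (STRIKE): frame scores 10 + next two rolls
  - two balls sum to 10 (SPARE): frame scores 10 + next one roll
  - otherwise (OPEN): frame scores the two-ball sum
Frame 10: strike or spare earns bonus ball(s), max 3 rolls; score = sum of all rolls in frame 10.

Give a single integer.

Answer: 18

Derivation:
Frame 1: STRIKE. 10 + next two rolls (10+5) = 25. Cumulative: 25
Frame 2: STRIKE. 10 + next two rolls (5+3) = 18. Cumulative: 43
Frame 3: OPEN (5+3=8). Cumulative: 51
Frame 4: OPEN (2+5=7). Cumulative: 58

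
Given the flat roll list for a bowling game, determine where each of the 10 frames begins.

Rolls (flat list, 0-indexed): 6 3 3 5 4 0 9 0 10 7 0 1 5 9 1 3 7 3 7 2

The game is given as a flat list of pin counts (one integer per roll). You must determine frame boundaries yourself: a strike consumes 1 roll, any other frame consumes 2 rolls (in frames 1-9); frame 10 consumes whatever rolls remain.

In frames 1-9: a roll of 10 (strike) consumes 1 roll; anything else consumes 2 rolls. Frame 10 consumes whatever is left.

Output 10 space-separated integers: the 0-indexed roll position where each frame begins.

Answer: 0 2 4 6 8 9 11 13 15 17

Derivation:
Frame 1 starts at roll index 0: rolls=6,3 (sum=9), consumes 2 rolls
Frame 2 starts at roll index 2: rolls=3,5 (sum=8), consumes 2 rolls
Frame 3 starts at roll index 4: rolls=4,0 (sum=4), consumes 2 rolls
Frame 4 starts at roll index 6: rolls=9,0 (sum=9), consumes 2 rolls
Frame 5 starts at roll index 8: roll=10 (strike), consumes 1 roll
Frame 6 starts at roll index 9: rolls=7,0 (sum=7), consumes 2 rolls
Frame 7 starts at roll index 11: rolls=1,5 (sum=6), consumes 2 rolls
Frame 8 starts at roll index 13: rolls=9,1 (sum=10), consumes 2 rolls
Frame 9 starts at roll index 15: rolls=3,7 (sum=10), consumes 2 rolls
Frame 10 starts at roll index 17: 3 remaining rolls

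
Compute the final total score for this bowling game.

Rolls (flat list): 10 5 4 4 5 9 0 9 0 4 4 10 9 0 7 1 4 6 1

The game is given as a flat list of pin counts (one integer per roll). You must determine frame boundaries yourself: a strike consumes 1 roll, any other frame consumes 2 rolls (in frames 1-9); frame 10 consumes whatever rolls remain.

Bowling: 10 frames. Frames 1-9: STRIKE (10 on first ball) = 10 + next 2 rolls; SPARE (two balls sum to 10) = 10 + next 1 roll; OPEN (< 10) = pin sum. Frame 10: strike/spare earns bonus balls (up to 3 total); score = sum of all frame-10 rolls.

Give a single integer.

Answer: 110

Derivation:
Frame 1: STRIKE. 10 + next two rolls (5+4) = 19. Cumulative: 19
Frame 2: OPEN (5+4=9). Cumulative: 28
Frame 3: OPEN (4+5=9). Cumulative: 37
Frame 4: OPEN (9+0=9). Cumulative: 46
Frame 5: OPEN (9+0=9). Cumulative: 55
Frame 6: OPEN (4+4=8). Cumulative: 63
Frame 7: STRIKE. 10 + next two rolls (9+0) = 19. Cumulative: 82
Frame 8: OPEN (9+0=9). Cumulative: 91
Frame 9: OPEN (7+1=8). Cumulative: 99
Frame 10: SPARE. Sum of all frame-10 rolls (4+6+1) = 11. Cumulative: 110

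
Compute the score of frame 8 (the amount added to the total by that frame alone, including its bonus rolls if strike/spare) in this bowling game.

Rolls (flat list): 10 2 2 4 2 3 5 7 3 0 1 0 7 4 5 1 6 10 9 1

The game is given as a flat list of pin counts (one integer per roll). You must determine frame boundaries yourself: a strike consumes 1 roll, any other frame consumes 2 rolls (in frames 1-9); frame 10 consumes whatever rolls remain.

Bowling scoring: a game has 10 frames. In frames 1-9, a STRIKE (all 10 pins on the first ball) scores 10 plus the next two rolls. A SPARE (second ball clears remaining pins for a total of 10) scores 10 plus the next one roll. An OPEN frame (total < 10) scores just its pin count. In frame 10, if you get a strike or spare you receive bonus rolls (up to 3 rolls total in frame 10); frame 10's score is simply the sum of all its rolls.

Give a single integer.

Answer: 9

Derivation:
Frame 1: STRIKE. 10 + next two rolls (2+2) = 14. Cumulative: 14
Frame 2: OPEN (2+2=4). Cumulative: 18
Frame 3: OPEN (4+2=6). Cumulative: 24
Frame 4: OPEN (3+5=8). Cumulative: 32
Frame 5: SPARE (7+3=10). 10 + next roll (0) = 10. Cumulative: 42
Frame 6: OPEN (0+1=1). Cumulative: 43
Frame 7: OPEN (0+7=7). Cumulative: 50
Frame 8: OPEN (4+5=9). Cumulative: 59
Frame 9: OPEN (1+6=7). Cumulative: 66
Frame 10: STRIKE. Sum of all frame-10 rolls (10+9+1) = 20. Cumulative: 86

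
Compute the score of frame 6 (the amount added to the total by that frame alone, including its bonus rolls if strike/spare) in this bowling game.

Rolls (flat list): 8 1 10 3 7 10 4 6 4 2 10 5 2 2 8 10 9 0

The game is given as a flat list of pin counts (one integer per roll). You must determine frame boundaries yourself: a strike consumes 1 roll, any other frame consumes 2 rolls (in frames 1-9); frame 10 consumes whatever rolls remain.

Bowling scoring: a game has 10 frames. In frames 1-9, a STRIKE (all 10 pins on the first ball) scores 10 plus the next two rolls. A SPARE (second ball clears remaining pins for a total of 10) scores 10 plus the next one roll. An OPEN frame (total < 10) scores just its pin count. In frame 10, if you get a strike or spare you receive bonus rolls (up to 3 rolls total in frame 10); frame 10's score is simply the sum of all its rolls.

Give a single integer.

Answer: 6

Derivation:
Frame 1: OPEN (8+1=9). Cumulative: 9
Frame 2: STRIKE. 10 + next two rolls (3+7) = 20. Cumulative: 29
Frame 3: SPARE (3+7=10). 10 + next roll (10) = 20. Cumulative: 49
Frame 4: STRIKE. 10 + next two rolls (4+6) = 20. Cumulative: 69
Frame 5: SPARE (4+6=10). 10 + next roll (4) = 14. Cumulative: 83
Frame 6: OPEN (4+2=6). Cumulative: 89
Frame 7: STRIKE. 10 + next two rolls (5+2) = 17. Cumulative: 106
Frame 8: OPEN (5+2=7). Cumulative: 113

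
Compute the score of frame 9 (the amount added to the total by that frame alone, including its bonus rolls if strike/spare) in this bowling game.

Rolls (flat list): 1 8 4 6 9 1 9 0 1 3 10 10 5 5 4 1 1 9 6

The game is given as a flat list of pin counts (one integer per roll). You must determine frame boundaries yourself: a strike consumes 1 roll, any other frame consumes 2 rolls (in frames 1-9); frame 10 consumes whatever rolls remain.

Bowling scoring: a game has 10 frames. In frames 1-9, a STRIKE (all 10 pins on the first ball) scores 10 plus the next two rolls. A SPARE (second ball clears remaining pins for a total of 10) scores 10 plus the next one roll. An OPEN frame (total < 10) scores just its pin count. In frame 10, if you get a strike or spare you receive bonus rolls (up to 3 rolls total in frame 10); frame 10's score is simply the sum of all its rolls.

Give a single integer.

Frame 1: OPEN (1+8=9). Cumulative: 9
Frame 2: SPARE (4+6=10). 10 + next roll (9) = 19. Cumulative: 28
Frame 3: SPARE (9+1=10). 10 + next roll (9) = 19. Cumulative: 47
Frame 4: OPEN (9+0=9). Cumulative: 56
Frame 5: OPEN (1+3=4). Cumulative: 60
Frame 6: STRIKE. 10 + next two rolls (10+5) = 25. Cumulative: 85
Frame 7: STRIKE. 10 + next two rolls (5+5) = 20. Cumulative: 105
Frame 8: SPARE (5+5=10). 10 + next roll (4) = 14. Cumulative: 119
Frame 9: OPEN (4+1=5). Cumulative: 124
Frame 10: SPARE. Sum of all frame-10 rolls (1+9+6) = 16. Cumulative: 140

Answer: 5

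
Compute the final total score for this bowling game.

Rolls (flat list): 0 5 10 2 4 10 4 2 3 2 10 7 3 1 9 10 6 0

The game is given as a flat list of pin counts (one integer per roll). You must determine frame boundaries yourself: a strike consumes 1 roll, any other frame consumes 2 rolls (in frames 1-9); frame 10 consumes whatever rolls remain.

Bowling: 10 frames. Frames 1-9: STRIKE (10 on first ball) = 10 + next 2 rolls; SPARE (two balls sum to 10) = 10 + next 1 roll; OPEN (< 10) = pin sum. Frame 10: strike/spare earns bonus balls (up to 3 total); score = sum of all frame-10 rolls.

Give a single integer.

Frame 1: OPEN (0+5=5). Cumulative: 5
Frame 2: STRIKE. 10 + next two rolls (2+4) = 16. Cumulative: 21
Frame 3: OPEN (2+4=6). Cumulative: 27
Frame 4: STRIKE. 10 + next two rolls (4+2) = 16. Cumulative: 43
Frame 5: OPEN (4+2=6). Cumulative: 49
Frame 6: OPEN (3+2=5). Cumulative: 54
Frame 7: STRIKE. 10 + next two rolls (7+3) = 20. Cumulative: 74
Frame 8: SPARE (7+3=10). 10 + next roll (1) = 11. Cumulative: 85
Frame 9: SPARE (1+9=10). 10 + next roll (10) = 20. Cumulative: 105
Frame 10: STRIKE. Sum of all frame-10 rolls (10+6+0) = 16. Cumulative: 121

Answer: 121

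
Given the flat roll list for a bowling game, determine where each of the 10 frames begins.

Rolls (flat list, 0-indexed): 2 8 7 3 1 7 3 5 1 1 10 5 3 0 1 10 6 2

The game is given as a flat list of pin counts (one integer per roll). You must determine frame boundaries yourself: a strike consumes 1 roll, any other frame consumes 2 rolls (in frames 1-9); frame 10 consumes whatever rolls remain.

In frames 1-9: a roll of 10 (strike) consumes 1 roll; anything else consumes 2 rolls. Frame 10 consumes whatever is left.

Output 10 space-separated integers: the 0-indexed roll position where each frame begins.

Answer: 0 2 4 6 8 10 11 13 15 16

Derivation:
Frame 1 starts at roll index 0: rolls=2,8 (sum=10), consumes 2 rolls
Frame 2 starts at roll index 2: rolls=7,3 (sum=10), consumes 2 rolls
Frame 3 starts at roll index 4: rolls=1,7 (sum=8), consumes 2 rolls
Frame 4 starts at roll index 6: rolls=3,5 (sum=8), consumes 2 rolls
Frame 5 starts at roll index 8: rolls=1,1 (sum=2), consumes 2 rolls
Frame 6 starts at roll index 10: roll=10 (strike), consumes 1 roll
Frame 7 starts at roll index 11: rolls=5,3 (sum=8), consumes 2 rolls
Frame 8 starts at roll index 13: rolls=0,1 (sum=1), consumes 2 rolls
Frame 9 starts at roll index 15: roll=10 (strike), consumes 1 roll
Frame 10 starts at roll index 16: 2 remaining rolls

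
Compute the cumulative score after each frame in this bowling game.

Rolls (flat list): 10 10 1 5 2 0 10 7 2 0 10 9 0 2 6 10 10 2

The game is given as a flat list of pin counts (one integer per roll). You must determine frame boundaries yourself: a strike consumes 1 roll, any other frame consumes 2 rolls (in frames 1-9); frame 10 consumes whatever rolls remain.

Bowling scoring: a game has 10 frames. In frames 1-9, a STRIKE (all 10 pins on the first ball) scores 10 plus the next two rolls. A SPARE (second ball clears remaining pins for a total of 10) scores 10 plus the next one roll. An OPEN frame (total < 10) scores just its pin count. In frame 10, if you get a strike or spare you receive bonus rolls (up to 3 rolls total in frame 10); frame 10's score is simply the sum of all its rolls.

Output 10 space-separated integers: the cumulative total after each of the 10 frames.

Frame 1: STRIKE. 10 + next two rolls (10+1) = 21. Cumulative: 21
Frame 2: STRIKE. 10 + next two rolls (1+5) = 16. Cumulative: 37
Frame 3: OPEN (1+5=6). Cumulative: 43
Frame 4: OPEN (2+0=2). Cumulative: 45
Frame 5: STRIKE. 10 + next two rolls (7+2) = 19. Cumulative: 64
Frame 6: OPEN (7+2=9). Cumulative: 73
Frame 7: SPARE (0+10=10). 10 + next roll (9) = 19. Cumulative: 92
Frame 8: OPEN (9+0=9). Cumulative: 101
Frame 9: OPEN (2+6=8). Cumulative: 109
Frame 10: STRIKE. Sum of all frame-10 rolls (10+10+2) = 22. Cumulative: 131

Answer: 21 37 43 45 64 73 92 101 109 131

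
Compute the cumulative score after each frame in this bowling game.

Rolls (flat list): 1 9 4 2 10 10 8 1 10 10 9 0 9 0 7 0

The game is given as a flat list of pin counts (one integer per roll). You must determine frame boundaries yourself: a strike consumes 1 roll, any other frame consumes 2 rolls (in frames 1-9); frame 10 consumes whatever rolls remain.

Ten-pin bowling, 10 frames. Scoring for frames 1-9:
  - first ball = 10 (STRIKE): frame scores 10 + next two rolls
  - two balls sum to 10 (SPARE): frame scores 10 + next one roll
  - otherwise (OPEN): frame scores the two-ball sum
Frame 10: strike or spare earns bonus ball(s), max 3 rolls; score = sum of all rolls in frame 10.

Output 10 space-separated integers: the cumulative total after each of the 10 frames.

Answer: 14 20 48 67 76 105 124 133 142 149

Derivation:
Frame 1: SPARE (1+9=10). 10 + next roll (4) = 14. Cumulative: 14
Frame 2: OPEN (4+2=6). Cumulative: 20
Frame 3: STRIKE. 10 + next two rolls (10+8) = 28. Cumulative: 48
Frame 4: STRIKE. 10 + next two rolls (8+1) = 19. Cumulative: 67
Frame 5: OPEN (8+1=9). Cumulative: 76
Frame 6: STRIKE. 10 + next two rolls (10+9) = 29. Cumulative: 105
Frame 7: STRIKE. 10 + next two rolls (9+0) = 19. Cumulative: 124
Frame 8: OPEN (9+0=9). Cumulative: 133
Frame 9: OPEN (9+0=9). Cumulative: 142
Frame 10: OPEN. Sum of all frame-10 rolls (7+0) = 7. Cumulative: 149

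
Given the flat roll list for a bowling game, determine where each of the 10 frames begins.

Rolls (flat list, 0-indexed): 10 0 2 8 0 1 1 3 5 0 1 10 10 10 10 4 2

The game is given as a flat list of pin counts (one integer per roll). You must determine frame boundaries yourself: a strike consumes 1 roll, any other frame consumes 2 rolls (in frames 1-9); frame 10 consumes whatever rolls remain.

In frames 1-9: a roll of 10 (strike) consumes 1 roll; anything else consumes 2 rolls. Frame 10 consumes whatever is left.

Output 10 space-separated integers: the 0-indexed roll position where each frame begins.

Frame 1 starts at roll index 0: roll=10 (strike), consumes 1 roll
Frame 2 starts at roll index 1: rolls=0,2 (sum=2), consumes 2 rolls
Frame 3 starts at roll index 3: rolls=8,0 (sum=8), consumes 2 rolls
Frame 4 starts at roll index 5: rolls=1,1 (sum=2), consumes 2 rolls
Frame 5 starts at roll index 7: rolls=3,5 (sum=8), consumes 2 rolls
Frame 6 starts at roll index 9: rolls=0,1 (sum=1), consumes 2 rolls
Frame 7 starts at roll index 11: roll=10 (strike), consumes 1 roll
Frame 8 starts at roll index 12: roll=10 (strike), consumes 1 roll
Frame 9 starts at roll index 13: roll=10 (strike), consumes 1 roll
Frame 10 starts at roll index 14: 3 remaining rolls

Answer: 0 1 3 5 7 9 11 12 13 14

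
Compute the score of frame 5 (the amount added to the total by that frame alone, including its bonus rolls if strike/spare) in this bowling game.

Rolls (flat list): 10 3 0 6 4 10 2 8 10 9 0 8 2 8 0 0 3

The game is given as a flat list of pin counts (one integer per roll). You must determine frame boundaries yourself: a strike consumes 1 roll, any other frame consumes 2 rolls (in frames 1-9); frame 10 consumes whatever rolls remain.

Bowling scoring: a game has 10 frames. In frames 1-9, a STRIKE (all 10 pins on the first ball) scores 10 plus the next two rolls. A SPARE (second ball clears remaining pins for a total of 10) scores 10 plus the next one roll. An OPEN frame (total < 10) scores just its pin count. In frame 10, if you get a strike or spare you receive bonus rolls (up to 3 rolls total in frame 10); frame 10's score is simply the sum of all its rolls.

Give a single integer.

Answer: 20

Derivation:
Frame 1: STRIKE. 10 + next two rolls (3+0) = 13. Cumulative: 13
Frame 2: OPEN (3+0=3). Cumulative: 16
Frame 3: SPARE (6+4=10). 10 + next roll (10) = 20. Cumulative: 36
Frame 4: STRIKE. 10 + next two rolls (2+8) = 20. Cumulative: 56
Frame 5: SPARE (2+8=10). 10 + next roll (10) = 20. Cumulative: 76
Frame 6: STRIKE. 10 + next two rolls (9+0) = 19. Cumulative: 95
Frame 7: OPEN (9+0=9). Cumulative: 104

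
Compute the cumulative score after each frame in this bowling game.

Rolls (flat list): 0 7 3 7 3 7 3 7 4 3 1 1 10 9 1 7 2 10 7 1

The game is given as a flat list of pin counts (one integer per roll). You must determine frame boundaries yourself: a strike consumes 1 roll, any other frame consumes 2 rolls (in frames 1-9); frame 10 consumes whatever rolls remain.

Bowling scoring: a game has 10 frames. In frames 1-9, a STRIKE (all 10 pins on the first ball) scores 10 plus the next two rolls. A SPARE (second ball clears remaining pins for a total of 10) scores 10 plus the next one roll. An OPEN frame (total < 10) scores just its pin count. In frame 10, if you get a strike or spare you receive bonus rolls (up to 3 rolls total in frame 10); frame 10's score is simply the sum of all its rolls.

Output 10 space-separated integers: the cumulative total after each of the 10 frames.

Frame 1: OPEN (0+7=7). Cumulative: 7
Frame 2: SPARE (3+7=10). 10 + next roll (3) = 13. Cumulative: 20
Frame 3: SPARE (3+7=10). 10 + next roll (3) = 13. Cumulative: 33
Frame 4: SPARE (3+7=10). 10 + next roll (4) = 14. Cumulative: 47
Frame 5: OPEN (4+3=7). Cumulative: 54
Frame 6: OPEN (1+1=2). Cumulative: 56
Frame 7: STRIKE. 10 + next two rolls (9+1) = 20. Cumulative: 76
Frame 8: SPARE (9+1=10). 10 + next roll (7) = 17. Cumulative: 93
Frame 9: OPEN (7+2=9). Cumulative: 102
Frame 10: STRIKE. Sum of all frame-10 rolls (10+7+1) = 18. Cumulative: 120

Answer: 7 20 33 47 54 56 76 93 102 120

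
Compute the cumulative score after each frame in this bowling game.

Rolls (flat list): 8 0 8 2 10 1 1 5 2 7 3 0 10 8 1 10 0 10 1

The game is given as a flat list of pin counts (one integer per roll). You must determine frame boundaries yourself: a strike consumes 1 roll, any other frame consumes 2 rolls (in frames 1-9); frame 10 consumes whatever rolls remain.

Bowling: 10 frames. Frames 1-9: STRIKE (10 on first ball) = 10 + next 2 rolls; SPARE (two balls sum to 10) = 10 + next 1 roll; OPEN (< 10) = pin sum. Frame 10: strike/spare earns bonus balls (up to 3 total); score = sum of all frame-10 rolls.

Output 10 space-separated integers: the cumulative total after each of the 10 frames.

Answer: 8 28 40 42 49 59 77 86 106 117

Derivation:
Frame 1: OPEN (8+0=8). Cumulative: 8
Frame 2: SPARE (8+2=10). 10 + next roll (10) = 20. Cumulative: 28
Frame 3: STRIKE. 10 + next two rolls (1+1) = 12. Cumulative: 40
Frame 4: OPEN (1+1=2). Cumulative: 42
Frame 5: OPEN (5+2=7). Cumulative: 49
Frame 6: SPARE (7+3=10). 10 + next roll (0) = 10. Cumulative: 59
Frame 7: SPARE (0+10=10). 10 + next roll (8) = 18. Cumulative: 77
Frame 8: OPEN (8+1=9). Cumulative: 86
Frame 9: STRIKE. 10 + next two rolls (0+10) = 20. Cumulative: 106
Frame 10: SPARE. Sum of all frame-10 rolls (0+10+1) = 11. Cumulative: 117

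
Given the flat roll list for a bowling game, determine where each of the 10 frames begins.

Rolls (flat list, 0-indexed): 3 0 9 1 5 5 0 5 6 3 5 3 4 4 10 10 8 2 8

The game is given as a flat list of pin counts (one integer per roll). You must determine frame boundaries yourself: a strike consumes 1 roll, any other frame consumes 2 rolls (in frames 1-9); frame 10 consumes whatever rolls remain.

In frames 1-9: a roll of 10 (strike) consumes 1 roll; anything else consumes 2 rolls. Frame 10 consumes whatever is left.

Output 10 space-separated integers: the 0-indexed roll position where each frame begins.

Frame 1 starts at roll index 0: rolls=3,0 (sum=3), consumes 2 rolls
Frame 2 starts at roll index 2: rolls=9,1 (sum=10), consumes 2 rolls
Frame 3 starts at roll index 4: rolls=5,5 (sum=10), consumes 2 rolls
Frame 4 starts at roll index 6: rolls=0,5 (sum=5), consumes 2 rolls
Frame 5 starts at roll index 8: rolls=6,3 (sum=9), consumes 2 rolls
Frame 6 starts at roll index 10: rolls=5,3 (sum=8), consumes 2 rolls
Frame 7 starts at roll index 12: rolls=4,4 (sum=8), consumes 2 rolls
Frame 8 starts at roll index 14: roll=10 (strike), consumes 1 roll
Frame 9 starts at roll index 15: roll=10 (strike), consumes 1 roll
Frame 10 starts at roll index 16: 3 remaining rolls

Answer: 0 2 4 6 8 10 12 14 15 16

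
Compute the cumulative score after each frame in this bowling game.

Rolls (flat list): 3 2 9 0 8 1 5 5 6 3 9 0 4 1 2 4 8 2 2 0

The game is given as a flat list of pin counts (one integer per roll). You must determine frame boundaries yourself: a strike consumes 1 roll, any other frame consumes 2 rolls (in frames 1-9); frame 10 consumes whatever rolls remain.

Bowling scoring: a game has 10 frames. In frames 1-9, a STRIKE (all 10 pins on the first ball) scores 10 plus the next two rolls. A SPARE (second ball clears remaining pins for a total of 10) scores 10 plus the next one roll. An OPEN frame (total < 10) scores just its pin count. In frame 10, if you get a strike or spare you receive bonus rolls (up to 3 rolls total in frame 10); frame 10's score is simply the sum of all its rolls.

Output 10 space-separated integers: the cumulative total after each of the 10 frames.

Answer: 5 14 23 39 48 57 62 68 80 82

Derivation:
Frame 1: OPEN (3+2=5). Cumulative: 5
Frame 2: OPEN (9+0=9). Cumulative: 14
Frame 3: OPEN (8+1=9). Cumulative: 23
Frame 4: SPARE (5+5=10). 10 + next roll (6) = 16. Cumulative: 39
Frame 5: OPEN (6+3=9). Cumulative: 48
Frame 6: OPEN (9+0=9). Cumulative: 57
Frame 7: OPEN (4+1=5). Cumulative: 62
Frame 8: OPEN (2+4=6). Cumulative: 68
Frame 9: SPARE (8+2=10). 10 + next roll (2) = 12. Cumulative: 80
Frame 10: OPEN. Sum of all frame-10 rolls (2+0) = 2. Cumulative: 82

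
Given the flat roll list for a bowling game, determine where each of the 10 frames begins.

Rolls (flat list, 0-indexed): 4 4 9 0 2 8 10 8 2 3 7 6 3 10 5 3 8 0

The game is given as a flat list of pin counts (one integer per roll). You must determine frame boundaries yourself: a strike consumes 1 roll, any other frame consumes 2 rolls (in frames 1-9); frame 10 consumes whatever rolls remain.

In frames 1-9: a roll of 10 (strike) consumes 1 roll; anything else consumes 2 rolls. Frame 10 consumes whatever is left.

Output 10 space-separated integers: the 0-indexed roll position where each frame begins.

Answer: 0 2 4 6 7 9 11 13 14 16

Derivation:
Frame 1 starts at roll index 0: rolls=4,4 (sum=8), consumes 2 rolls
Frame 2 starts at roll index 2: rolls=9,0 (sum=9), consumes 2 rolls
Frame 3 starts at roll index 4: rolls=2,8 (sum=10), consumes 2 rolls
Frame 4 starts at roll index 6: roll=10 (strike), consumes 1 roll
Frame 5 starts at roll index 7: rolls=8,2 (sum=10), consumes 2 rolls
Frame 6 starts at roll index 9: rolls=3,7 (sum=10), consumes 2 rolls
Frame 7 starts at roll index 11: rolls=6,3 (sum=9), consumes 2 rolls
Frame 8 starts at roll index 13: roll=10 (strike), consumes 1 roll
Frame 9 starts at roll index 14: rolls=5,3 (sum=8), consumes 2 rolls
Frame 10 starts at roll index 16: 2 remaining rolls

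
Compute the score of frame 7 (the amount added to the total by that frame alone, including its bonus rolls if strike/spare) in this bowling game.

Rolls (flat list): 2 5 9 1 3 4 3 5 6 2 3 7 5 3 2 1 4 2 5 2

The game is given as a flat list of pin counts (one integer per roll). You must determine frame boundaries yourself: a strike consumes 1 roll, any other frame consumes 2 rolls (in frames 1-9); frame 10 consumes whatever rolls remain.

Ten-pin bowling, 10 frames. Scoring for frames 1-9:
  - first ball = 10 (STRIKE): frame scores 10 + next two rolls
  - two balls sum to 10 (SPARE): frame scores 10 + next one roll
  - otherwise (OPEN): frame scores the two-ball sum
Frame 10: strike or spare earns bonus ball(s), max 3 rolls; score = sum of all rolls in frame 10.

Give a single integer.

Frame 1: OPEN (2+5=7). Cumulative: 7
Frame 2: SPARE (9+1=10). 10 + next roll (3) = 13. Cumulative: 20
Frame 3: OPEN (3+4=7). Cumulative: 27
Frame 4: OPEN (3+5=8). Cumulative: 35
Frame 5: OPEN (6+2=8). Cumulative: 43
Frame 6: SPARE (3+7=10). 10 + next roll (5) = 15. Cumulative: 58
Frame 7: OPEN (5+3=8). Cumulative: 66
Frame 8: OPEN (2+1=3). Cumulative: 69
Frame 9: OPEN (4+2=6). Cumulative: 75

Answer: 8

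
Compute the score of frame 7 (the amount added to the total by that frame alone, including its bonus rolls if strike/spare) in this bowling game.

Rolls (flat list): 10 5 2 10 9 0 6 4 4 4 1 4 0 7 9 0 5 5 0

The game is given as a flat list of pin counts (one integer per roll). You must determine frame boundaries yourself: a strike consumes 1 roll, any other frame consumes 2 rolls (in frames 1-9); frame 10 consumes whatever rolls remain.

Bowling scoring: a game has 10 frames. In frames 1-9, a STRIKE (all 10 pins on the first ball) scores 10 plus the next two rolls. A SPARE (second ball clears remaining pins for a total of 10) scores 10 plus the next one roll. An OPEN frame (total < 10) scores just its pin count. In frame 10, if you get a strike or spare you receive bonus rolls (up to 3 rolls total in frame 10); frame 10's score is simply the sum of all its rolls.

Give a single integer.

Frame 1: STRIKE. 10 + next two rolls (5+2) = 17. Cumulative: 17
Frame 2: OPEN (5+2=7). Cumulative: 24
Frame 3: STRIKE. 10 + next two rolls (9+0) = 19. Cumulative: 43
Frame 4: OPEN (9+0=9). Cumulative: 52
Frame 5: SPARE (6+4=10). 10 + next roll (4) = 14. Cumulative: 66
Frame 6: OPEN (4+4=8). Cumulative: 74
Frame 7: OPEN (1+4=5). Cumulative: 79
Frame 8: OPEN (0+7=7). Cumulative: 86
Frame 9: OPEN (9+0=9). Cumulative: 95

Answer: 5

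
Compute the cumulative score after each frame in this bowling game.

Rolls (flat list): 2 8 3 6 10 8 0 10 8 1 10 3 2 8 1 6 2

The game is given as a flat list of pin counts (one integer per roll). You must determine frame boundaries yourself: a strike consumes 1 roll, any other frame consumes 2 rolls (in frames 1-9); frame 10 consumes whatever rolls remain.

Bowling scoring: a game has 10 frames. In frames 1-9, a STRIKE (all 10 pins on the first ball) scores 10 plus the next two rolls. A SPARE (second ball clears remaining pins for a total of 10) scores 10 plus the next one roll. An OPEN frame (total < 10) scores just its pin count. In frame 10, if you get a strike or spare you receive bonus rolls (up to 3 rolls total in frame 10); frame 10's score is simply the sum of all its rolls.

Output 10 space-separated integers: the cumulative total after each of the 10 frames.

Frame 1: SPARE (2+8=10). 10 + next roll (3) = 13. Cumulative: 13
Frame 2: OPEN (3+6=9). Cumulative: 22
Frame 3: STRIKE. 10 + next two rolls (8+0) = 18. Cumulative: 40
Frame 4: OPEN (8+0=8). Cumulative: 48
Frame 5: STRIKE. 10 + next two rolls (8+1) = 19. Cumulative: 67
Frame 6: OPEN (8+1=9). Cumulative: 76
Frame 7: STRIKE. 10 + next two rolls (3+2) = 15. Cumulative: 91
Frame 8: OPEN (3+2=5). Cumulative: 96
Frame 9: OPEN (8+1=9). Cumulative: 105
Frame 10: OPEN. Sum of all frame-10 rolls (6+2) = 8. Cumulative: 113

Answer: 13 22 40 48 67 76 91 96 105 113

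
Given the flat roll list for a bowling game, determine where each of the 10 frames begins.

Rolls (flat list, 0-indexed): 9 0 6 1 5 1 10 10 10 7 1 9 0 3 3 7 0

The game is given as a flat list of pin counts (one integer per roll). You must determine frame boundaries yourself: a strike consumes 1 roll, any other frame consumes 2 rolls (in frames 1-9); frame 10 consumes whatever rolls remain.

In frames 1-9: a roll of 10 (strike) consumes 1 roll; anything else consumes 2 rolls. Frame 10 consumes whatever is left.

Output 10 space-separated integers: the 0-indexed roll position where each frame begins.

Frame 1 starts at roll index 0: rolls=9,0 (sum=9), consumes 2 rolls
Frame 2 starts at roll index 2: rolls=6,1 (sum=7), consumes 2 rolls
Frame 3 starts at roll index 4: rolls=5,1 (sum=6), consumes 2 rolls
Frame 4 starts at roll index 6: roll=10 (strike), consumes 1 roll
Frame 5 starts at roll index 7: roll=10 (strike), consumes 1 roll
Frame 6 starts at roll index 8: roll=10 (strike), consumes 1 roll
Frame 7 starts at roll index 9: rolls=7,1 (sum=8), consumes 2 rolls
Frame 8 starts at roll index 11: rolls=9,0 (sum=9), consumes 2 rolls
Frame 9 starts at roll index 13: rolls=3,3 (sum=6), consumes 2 rolls
Frame 10 starts at roll index 15: 2 remaining rolls

Answer: 0 2 4 6 7 8 9 11 13 15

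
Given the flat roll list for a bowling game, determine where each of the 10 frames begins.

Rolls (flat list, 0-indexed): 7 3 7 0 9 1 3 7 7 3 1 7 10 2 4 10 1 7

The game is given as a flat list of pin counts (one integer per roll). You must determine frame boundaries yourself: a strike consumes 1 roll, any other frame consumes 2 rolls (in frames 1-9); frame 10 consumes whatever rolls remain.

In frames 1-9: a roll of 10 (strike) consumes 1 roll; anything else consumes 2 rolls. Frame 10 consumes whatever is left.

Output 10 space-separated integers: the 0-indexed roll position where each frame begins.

Answer: 0 2 4 6 8 10 12 13 15 16

Derivation:
Frame 1 starts at roll index 0: rolls=7,3 (sum=10), consumes 2 rolls
Frame 2 starts at roll index 2: rolls=7,0 (sum=7), consumes 2 rolls
Frame 3 starts at roll index 4: rolls=9,1 (sum=10), consumes 2 rolls
Frame 4 starts at roll index 6: rolls=3,7 (sum=10), consumes 2 rolls
Frame 5 starts at roll index 8: rolls=7,3 (sum=10), consumes 2 rolls
Frame 6 starts at roll index 10: rolls=1,7 (sum=8), consumes 2 rolls
Frame 7 starts at roll index 12: roll=10 (strike), consumes 1 roll
Frame 8 starts at roll index 13: rolls=2,4 (sum=6), consumes 2 rolls
Frame 9 starts at roll index 15: roll=10 (strike), consumes 1 roll
Frame 10 starts at roll index 16: 2 remaining rolls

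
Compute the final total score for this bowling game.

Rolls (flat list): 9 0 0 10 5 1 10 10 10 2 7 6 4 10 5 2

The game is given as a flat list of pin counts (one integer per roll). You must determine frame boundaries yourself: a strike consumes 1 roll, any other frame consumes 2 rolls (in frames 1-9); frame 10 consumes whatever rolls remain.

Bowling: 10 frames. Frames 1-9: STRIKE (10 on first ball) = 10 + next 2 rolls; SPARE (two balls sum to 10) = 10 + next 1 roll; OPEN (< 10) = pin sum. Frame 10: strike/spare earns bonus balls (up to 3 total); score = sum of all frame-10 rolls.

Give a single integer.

Answer: 154

Derivation:
Frame 1: OPEN (9+0=9). Cumulative: 9
Frame 2: SPARE (0+10=10). 10 + next roll (5) = 15. Cumulative: 24
Frame 3: OPEN (5+1=6). Cumulative: 30
Frame 4: STRIKE. 10 + next two rolls (10+10) = 30. Cumulative: 60
Frame 5: STRIKE. 10 + next two rolls (10+2) = 22. Cumulative: 82
Frame 6: STRIKE. 10 + next two rolls (2+7) = 19. Cumulative: 101
Frame 7: OPEN (2+7=9). Cumulative: 110
Frame 8: SPARE (6+4=10). 10 + next roll (10) = 20. Cumulative: 130
Frame 9: STRIKE. 10 + next two rolls (5+2) = 17. Cumulative: 147
Frame 10: OPEN. Sum of all frame-10 rolls (5+2) = 7. Cumulative: 154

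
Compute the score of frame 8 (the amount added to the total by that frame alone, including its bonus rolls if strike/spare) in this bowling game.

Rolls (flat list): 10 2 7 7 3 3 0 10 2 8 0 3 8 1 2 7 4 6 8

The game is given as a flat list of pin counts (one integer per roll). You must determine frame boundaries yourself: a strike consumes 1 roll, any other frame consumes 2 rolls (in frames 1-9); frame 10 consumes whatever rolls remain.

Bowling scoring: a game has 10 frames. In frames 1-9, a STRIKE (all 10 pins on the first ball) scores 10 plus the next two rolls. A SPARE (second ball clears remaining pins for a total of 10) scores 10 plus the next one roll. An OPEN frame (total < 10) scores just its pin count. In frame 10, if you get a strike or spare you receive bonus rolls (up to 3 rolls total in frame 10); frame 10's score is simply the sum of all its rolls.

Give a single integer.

Frame 1: STRIKE. 10 + next two rolls (2+7) = 19. Cumulative: 19
Frame 2: OPEN (2+7=9). Cumulative: 28
Frame 3: SPARE (7+3=10). 10 + next roll (3) = 13. Cumulative: 41
Frame 4: OPEN (3+0=3). Cumulative: 44
Frame 5: STRIKE. 10 + next two rolls (2+8) = 20. Cumulative: 64
Frame 6: SPARE (2+8=10). 10 + next roll (0) = 10. Cumulative: 74
Frame 7: OPEN (0+3=3). Cumulative: 77
Frame 8: OPEN (8+1=9). Cumulative: 86
Frame 9: OPEN (2+7=9). Cumulative: 95
Frame 10: SPARE. Sum of all frame-10 rolls (4+6+8) = 18. Cumulative: 113

Answer: 9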